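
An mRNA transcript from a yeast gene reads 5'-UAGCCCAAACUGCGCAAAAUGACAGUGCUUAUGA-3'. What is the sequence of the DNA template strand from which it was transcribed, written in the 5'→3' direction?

5'-TCATAAGCACTGTCATTTTGCGCAGTTTGGGCTA-3'

Replace U with T to get the coding DNA strand: TAGCCCAAACTGCGCAAAATGACAGTGCTTATGA. The template strand is its reverse complement (complement ATCGGGTTTGACGCGTTTTACTGTCACGAATACT, then reverse).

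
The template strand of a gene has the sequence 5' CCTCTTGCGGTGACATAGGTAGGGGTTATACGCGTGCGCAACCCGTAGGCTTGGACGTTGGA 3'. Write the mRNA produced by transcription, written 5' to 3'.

RNA polymerase reads the template 3'→5' and synthesizes mRNA 5'→3' by base-pairing (A→U, T→A, G↔C). The complement of the template is GGAGAACGCCACTGTATCCATCCCCAATATGCGCACGCGTTGGGCATCCGAACCTGCAACCT; antiparallel, so 5'→3' the coding strand is TCCAACGTCCAAGCCTACGGGTTGCGCACGCGTATAACCCCTACCTATGTCACCGCAAGAGG. Replace T with U for the mRNA.

5'-UCCAACGUCCAAGCCUACGGGUUGCGCACGCGUAUAACCCCUACCUAUGUCACCGCAAGAGG-3'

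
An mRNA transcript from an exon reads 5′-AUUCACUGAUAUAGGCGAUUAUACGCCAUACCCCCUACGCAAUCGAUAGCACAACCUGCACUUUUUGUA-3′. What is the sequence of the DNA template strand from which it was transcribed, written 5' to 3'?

5'-TACAAAAAGTGCAGGTTGTGCTATCGATTGCGTAGGGGGTATGGCGTATAATCGCCTATATCAGTGAAT-3'

Replace U with T to get the coding DNA strand: ATTCACTGATATAGGCGATTATACGCCATACCCCCTACGCAATCGATAGCACAACCTGCACTTTTTGTA. The template strand is its reverse complement (complement TAAGTGACTATATCCGCTAATATGCGGTATGGGGGATGCGTTAGCTATCGTGTTGGACGTGAAAAACAT, then reverse).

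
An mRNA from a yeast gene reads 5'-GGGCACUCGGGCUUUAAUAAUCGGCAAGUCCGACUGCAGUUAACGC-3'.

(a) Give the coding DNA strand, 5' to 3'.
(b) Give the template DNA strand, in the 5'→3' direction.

(a) 5'-GGGCACTCGGGCTTTAATAATCGGCAAGTCCGACTGCAGTTAACGC-3'
(b) 5'-GCGTTAACTGCAGTCGGACTTGCCGATTATTAAAGCCCGAGTGCCC-3'

(a) The coding strand matches the mRNA with U→T.
(b) The template strand is the reverse complement of the coding strand.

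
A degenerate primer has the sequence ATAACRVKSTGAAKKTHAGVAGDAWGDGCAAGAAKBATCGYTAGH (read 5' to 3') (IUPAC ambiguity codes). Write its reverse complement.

5'-DCTARCGATVMTTCTTGCHCWTHCTBCTDAMMTTCASMBYGTTAT-3'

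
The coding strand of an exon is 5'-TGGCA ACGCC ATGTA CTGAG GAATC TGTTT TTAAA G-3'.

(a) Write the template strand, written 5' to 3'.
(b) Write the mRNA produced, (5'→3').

(a) 5'-CTTTAAAAACAGATTCCTCAGTACATGGCGTTGCCA-3'
(b) 5′-UGGCAACGCCAUGUACUGAGGAAUCUGUUUUUAAAG-3′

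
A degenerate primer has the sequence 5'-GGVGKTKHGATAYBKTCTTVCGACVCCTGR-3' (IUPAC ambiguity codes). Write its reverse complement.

Standard pairs A↔T, G↔C; ambiguity codes pair R↔Y, K↔M, B↔V, H↔D. Complement (CCBCMAMDCTATRVMAGAABGCTGBGGACY), then reverse for 5'→3'.

5′-YCAGGBGTCGBAAGAMVRTATCDMAMCBCC-3′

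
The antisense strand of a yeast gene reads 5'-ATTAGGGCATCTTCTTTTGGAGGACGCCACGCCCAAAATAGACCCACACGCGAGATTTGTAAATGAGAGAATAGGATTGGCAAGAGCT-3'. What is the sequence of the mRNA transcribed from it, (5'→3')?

5'-AGCUCUUGCCAAUCCUAUUCUCUCAUUUACAAAUCUCGCGUGUGGGUCUAUUUUGGGCGUGGCGUCCUCCAAAAGAAGAUGCCCUAAU-3'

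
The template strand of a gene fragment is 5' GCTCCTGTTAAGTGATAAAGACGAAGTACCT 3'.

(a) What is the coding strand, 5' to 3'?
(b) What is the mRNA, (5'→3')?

(a) 5′-AGGTACTTCGTCTTTATCACTTAACAGGAGC-3′
(b) 5'-AGGUACUUCGUCUUUAUCACUUAACAGGAGC-3'

(a) The coding strand is the reverse complement of the template: complement CGAGGACAATTCACTATTTCTGCTTCATGGA, then reverse.
(b) mRNA has the coding-strand sequence with T→U.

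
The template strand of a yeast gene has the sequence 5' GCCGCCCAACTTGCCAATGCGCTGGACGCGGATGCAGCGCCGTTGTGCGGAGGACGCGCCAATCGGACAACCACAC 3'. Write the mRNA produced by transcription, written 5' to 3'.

RNA polymerase reads the template 3'→5' and synthesizes mRNA 5'→3' by base-pairing (A→U, T→A, G↔C). The complement of the template is CGGCGGGTTGAACGGTTACGCGACCTGCGCCTACGTCGCGGCAACACGCCTCCTGCGCGGTTAGCCTGTTGGTGTG; antiparallel, so 5'→3' the coding strand is GTGTGGTTGTCCGATTGGCGCGTCCTCCGCACAACGGCGCTGCATCCGCGTCCAGCGCATTGGCAAGTTGGGCGGC. Replace T with U for the mRNA.

5'-GUGUGGUUGUCCGAUUGGCGCGUCCUCCGCACAACGGCGCUGCAUCCGCGUCCAGCGCAUUGGCAAGUUGGGCGGC-3'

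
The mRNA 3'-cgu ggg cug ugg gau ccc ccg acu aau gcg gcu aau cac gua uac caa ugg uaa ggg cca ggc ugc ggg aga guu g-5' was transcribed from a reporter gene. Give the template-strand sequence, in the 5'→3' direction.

5′-GCACCCGACACCCTAGGGGGCTGATTACGCCGATTAGTGCATATGGTTACCATTCCCGGTCCGACGCCCTCTCAAC-3′

Written 5'→3' the mRNA is GUUGAGAGGGCGUCGGACCGGGAAUGGUAACCAUAUGCACUAAUCGGCGUAAUCAGCCCCCUAGGGUGUCGGGUGC, so the coding DNA strand is GTTGAGAGGGCGTCGGACCGGGAATGGTAACCATATGCACTAATCGGCGTAATCAGCCCCCTAGGGTGTCGGGTGC. The template is its reverse complement.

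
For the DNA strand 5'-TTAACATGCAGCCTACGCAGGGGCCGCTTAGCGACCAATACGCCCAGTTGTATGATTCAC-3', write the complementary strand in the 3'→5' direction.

3'-AATTGTACGTCGGATGCGTCCCCGGCGAATCGCTGGTTATGCGGGTCAACATACTAAGTG-5'

Base-pairing A↔T, G↔C gives the complement. The complementary strand is antiparallel, so paired with a 5'→3' strand it runs 3'→5'.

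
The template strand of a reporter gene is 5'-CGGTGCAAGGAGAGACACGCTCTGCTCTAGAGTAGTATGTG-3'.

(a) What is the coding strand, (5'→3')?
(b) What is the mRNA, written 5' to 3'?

(a) 5'-CACATACTACTCTAGAGCAGAGCGTGTCTCTCCTTGCACCG-3'
(b) 5'-CACAUACUACUCUAGAGCAGAGCGUGUCUCUCCUUGCACCG-3'

(a) The coding strand is the reverse complement of the template: complement GCCACGTTCCTCTCTGTGCGAGACGAGATCTCATCATACAC, then reverse.
(b) mRNA has the coding-strand sequence with T→U.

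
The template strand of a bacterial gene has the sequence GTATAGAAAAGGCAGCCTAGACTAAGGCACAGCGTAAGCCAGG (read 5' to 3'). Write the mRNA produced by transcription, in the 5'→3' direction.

5'-CCUGGCUUACGCUGUGCCUUAGUCUAGGCUGCCUUUUCUAUAC-3'

The mRNA has the sequence of the coding strand (reverse complement of the template) with T→U. Reverse complement of GTATAGAAAAGGCAGCCTAGACTAAGGCACAGCGTAAGCCAGG is CCTGGCTTACGCTGTGCCTTAGTCTAGGCTGCCTTTTCTATAC; then T→U.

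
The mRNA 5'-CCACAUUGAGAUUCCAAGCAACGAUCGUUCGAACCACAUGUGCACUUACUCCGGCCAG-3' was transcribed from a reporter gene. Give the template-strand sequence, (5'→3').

5′-CTGGCCGGAGTAAGTGCACATGTGGTTCGAACGATCGTTGCTTGGAATCTCAATGTGG-3′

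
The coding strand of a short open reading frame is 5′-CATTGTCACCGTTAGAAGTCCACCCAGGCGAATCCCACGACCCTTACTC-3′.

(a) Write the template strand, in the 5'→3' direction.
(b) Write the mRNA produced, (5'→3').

(a) 5′-GAGTAAGGGTCGTGGGATTCGCCTGGGTGGACTTCTAACGGTGACAATG-3′
(b) 5'-CAUUGUCACCGUUAGAAGUCCACCCAGGCGAAUCCCACGACCCUUACUC-3'

(a) The template strand is the reverse complement of the coding strand: complement GTAACAGTGGCAATCTTCAGGTGGGTCCGCTTAGGGTGCTGGGAATGAG, then reverse.
(b) mRNA matches the coding strand with T→U.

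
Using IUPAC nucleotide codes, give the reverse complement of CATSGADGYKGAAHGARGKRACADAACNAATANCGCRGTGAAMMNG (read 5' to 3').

Standard pairs A↔T, G↔C; ambiguity codes pair R↔Y, M↔K, S↔S, D↔H, N↔N. Complement (GTASCTHCRMCTTDCTYCMYTGTHTTGNTTATNGCGYCACTTKKNC), then reverse for 5'→3'.

5'-CNKKTTCACYGCGNTATTNGTTHTGTYMCYTCDTTCMRCHTCSATG-3'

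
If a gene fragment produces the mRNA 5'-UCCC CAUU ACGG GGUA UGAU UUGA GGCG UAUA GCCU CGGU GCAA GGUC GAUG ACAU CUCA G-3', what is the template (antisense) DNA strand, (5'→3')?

Replace U with T to get the coding DNA strand: TCCCCATTACGGGGTATGATTTGAGGCGTATAGCCTCGGTGCAAGGTCGATGACATCTCAG. The template strand is its reverse complement (complement AGGGGTAATGCCCCATACTAAACTCCGCATATCGGAGCCACGTTCCAGCTACTGTAGAGTC, then reverse).

5'-CTGAGATGTCATCGACCTTGCACCGAGGCTATACGCCTCAAATCATACCCCGTAATGGGGA-3'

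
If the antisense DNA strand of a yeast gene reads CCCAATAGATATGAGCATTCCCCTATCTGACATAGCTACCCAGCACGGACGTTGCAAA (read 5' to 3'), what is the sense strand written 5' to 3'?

5'-TTTGCAACGTCCGTGCTGGGTAGCTATGTCAGATAGGGGAATGCTCATATCTATTGGG-3'

The coding strand is complementary and antiparallel to the template: take the complement (A↔T, G↔C) and reverse.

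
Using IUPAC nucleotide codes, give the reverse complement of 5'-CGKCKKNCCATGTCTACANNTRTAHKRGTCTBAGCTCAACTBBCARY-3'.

Standard pairs A↔T, G↔C; ambiguity codes pair R↔Y, K↔M, B↔V, H↔D, N↔N. Complement (GCMGMMNGGTACAGATGTNNAYATDMYCAGAVTCGAGTTGAVVGTYR), then reverse for 5'→3'.

5'-RYTGVVAGTTGAGCTVAGACYMDTAYANNTGTAGACATGGNMMGMCG-3'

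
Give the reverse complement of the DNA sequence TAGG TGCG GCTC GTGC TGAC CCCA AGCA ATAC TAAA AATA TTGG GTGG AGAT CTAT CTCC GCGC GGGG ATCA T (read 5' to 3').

5'-ATGATCCCCGCGCGGAGATAGATCTCCACCCAATATTTTTAGTATTGCTTGGGGTCAGCACGAGCCGCACCTA-3'

Complement each base (A↔T, G↔C): ATCCACGCCGAGCACGACTGGGGTTCGTTATGATTTTTATAACCCACCTCTAGATAGAGGCGCGCCCCTAGTA. Then reverse.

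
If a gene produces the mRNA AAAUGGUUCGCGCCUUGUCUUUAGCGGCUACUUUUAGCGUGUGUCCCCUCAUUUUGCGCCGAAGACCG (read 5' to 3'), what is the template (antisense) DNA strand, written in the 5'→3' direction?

5′-CGGTCTTCGGCGCAAAATGAGGGGACACACGCTAAAAGTAGCCGCTAAAGACAAGGCGCGAACCATTT-3′

Replace U with T to get the coding DNA strand: AAATGGTTCGCGCCTTGTCTTTAGCGGCTACTTTTAGCGTGTGTCCCCTCATTTTGCGCCGAAGACCG. The template strand is its reverse complement (complement TTTACCAAGCGCGGAACAGAAATCGCCGATGAAAATCGCACACAGGGGAGTAAAACGCGGCTTCTGGC, then reverse).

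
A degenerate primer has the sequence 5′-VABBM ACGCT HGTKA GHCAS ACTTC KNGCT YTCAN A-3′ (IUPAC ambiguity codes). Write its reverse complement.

Standard pairs A↔T, G↔C; ambiguity codes pair Y↔R, M↔K, S↔S, B↔V, H↔D, N↔N. Complement (BTVVKTGCGADCAMTCDGTSTGAAGMNCGARAGTNT), then reverse for 5'→3'.

5'-TNTGARAGCNMGAAGTSTGDCTMACDAGCGTKVVTB-3'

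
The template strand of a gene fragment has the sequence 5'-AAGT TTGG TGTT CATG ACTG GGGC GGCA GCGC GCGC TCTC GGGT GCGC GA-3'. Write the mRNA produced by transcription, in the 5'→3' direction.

RNA polymerase reads the template 3'→5' and synthesizes mRNA 5'→3' by base-pairing (A→U, T→A, G↔C). The complement of the template is TTCAAACCACAAGTACTGACCCCGCCGTCGCGCGCGAGAGCCCACGCGCT; antiparallel, so 5'→3' the coding strand is TCGCGCACCCGAGAGCGCGCGCTGCCGCCCCAGTCATGAACACCAAACTT. Replace T with U for the mRNA.

5'-UCGCGCACCCGAGAGCGCGCGCUGCCGCCCCAGUCAUGAACACCAAACUU-3'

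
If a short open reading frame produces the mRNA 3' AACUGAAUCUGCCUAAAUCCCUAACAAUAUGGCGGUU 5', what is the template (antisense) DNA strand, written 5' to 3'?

Written 5'→3' the mRNA is UUGGCGGUAUAACAAUCCCUAAAUCCGUCUAAGUCAA, so the coding DNA strand is TTGGCGGTATAACAATCCCTAAATCCGTCTAAGTCAA. The template is its reverse complement.

5'-TTGACTTAGACGGATTTAGGGATTGTTATACCGCCAA-3'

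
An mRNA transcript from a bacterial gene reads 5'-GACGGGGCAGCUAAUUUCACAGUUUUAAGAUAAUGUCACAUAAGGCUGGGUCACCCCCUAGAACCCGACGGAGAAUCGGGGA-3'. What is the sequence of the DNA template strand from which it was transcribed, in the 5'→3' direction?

5'-TCCCCGATTCTCCGTCGGGTTCTAGGGGGTGACCCAGCCTTATGTGACATTATCTTAAAACTGTGAAATTAGCTGCCCCGTC-3'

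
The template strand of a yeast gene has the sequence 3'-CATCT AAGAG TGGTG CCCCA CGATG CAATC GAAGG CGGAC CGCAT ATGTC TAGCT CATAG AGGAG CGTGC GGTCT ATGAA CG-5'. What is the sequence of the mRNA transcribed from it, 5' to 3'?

Reading the template 3'→5' as shown, RNA polymerase pairs each base (A→U, T→A, G↔C) to build mRNA 5'→3' directly.

5′-GUAGAUUCUCACCACGGGGUGCUACGUUAGCUUCCGCCUGGCGUAUACAGAUCGAGUAUCUCCUCGCACGCCAGAUACUUGC-3′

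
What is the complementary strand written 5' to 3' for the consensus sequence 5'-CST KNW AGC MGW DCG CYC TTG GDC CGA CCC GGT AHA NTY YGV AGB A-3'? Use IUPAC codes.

5'-TVCTBCRRANTDTACCGGGTCGGHCCAAGRGCGHWCKGCTWNMASG-3'

Standard pairs A↔T, G↔C; ambiguity codes pair Y↔R, M↔K, W↔W, S↔S, B↔V, D↔H, N↔N. Complement (GSAMNWTCGKCWHGCGRGAACCHGGCTGGGCCATDTNARRCBTCVT), then reverse for 5'→3'.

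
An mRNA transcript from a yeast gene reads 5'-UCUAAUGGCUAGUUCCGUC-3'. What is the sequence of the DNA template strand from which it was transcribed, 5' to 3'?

Replace U with T to get the coding DNA strand: TCTAATGGCTAGTTCCGTC. The template strand is its reverse complement (complement AGATTACCGATCAAGGCAG, then reverse).

5'-GACGGAACTAGCCATTAGA-3'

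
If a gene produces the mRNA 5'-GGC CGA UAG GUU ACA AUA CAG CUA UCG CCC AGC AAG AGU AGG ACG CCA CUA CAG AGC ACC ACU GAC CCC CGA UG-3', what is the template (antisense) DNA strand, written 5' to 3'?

5'-CATCGGGGGTCAGTGGTGCTCTGTAGTGGCGTCCTACTCTTGCTGGGCGATAGCTGTATTGTAACCTATCGGCC-3'

Replace U with T to get the coding DNA strand: GGCCGATAGGTTACAATACAGCTATCGCCCAGCAAGAGTAGGACGCCACTACAGAGCACCACTGACCCCCGATG. The template strand is its reverse complement (complement CCGGCTATCCAATGTTATGTCGATAGCGGGTCGTTCTCATCCTGCGGTGATGTCTCGTGGTGACTGGGGGCTAC, then reverse).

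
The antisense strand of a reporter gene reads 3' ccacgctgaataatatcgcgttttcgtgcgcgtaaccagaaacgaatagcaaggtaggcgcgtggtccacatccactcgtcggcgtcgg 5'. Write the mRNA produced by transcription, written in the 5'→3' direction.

Reading the template 3'→5' as shown, RNA polymerase pairs each base (A→U, T→A, G↔C) to build mRNA 5'→3' directly.

5'-GGUGCGACUUAUUAUAGCGCAAAAGCACGCGCAUUGGUCUUUGCUUAUCGUUCCAUCCGCGCACCAGGUGUAGGUGAGCAGCCGCAGCC-3'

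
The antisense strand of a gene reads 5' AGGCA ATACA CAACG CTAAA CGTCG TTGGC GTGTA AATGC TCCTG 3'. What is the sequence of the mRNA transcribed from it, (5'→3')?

The mRNA has the sequence of the coding strand (reverse complement of the template) with T→U. Reverse complement of AGGCAATACACAACGCTAAACGTCGTTGGCGTGTAAATGCTCCTG is CAGGAGCATTTACACGCCAACGACGTTTAGCGTTGTGTATTGCCT; then T→U.

5′-CAGGAGCAUUUACACGCCAACGACGUUUAGCGUUGUGUAUUGCCU-3′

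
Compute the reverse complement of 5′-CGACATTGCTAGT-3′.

5′-ACTAGCAATGTCG-3′

Reading the sequence 3'→5' and pairing each base (A↔T, G↔C) gives the reverse complement directly.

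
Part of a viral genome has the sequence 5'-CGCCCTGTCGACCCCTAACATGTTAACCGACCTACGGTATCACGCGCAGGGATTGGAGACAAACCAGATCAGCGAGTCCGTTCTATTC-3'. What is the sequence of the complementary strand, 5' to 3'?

5′-GAATAGAACGGACTCGCTGATCTGGTTTGTCTCCAATCCCTGCGCGTGATACCGTAGGTCGGTTAACATGTTAGGGGTCGACAGGGCG-3′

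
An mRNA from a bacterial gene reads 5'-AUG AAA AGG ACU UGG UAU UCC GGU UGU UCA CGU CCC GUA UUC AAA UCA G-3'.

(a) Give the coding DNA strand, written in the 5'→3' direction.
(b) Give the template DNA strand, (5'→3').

(a) 5′-ATGAAAAGGACTTGGTATTCCGGTTGTTCACGTCCCGTATTCAAATCAG-3′
(b) 5'-CTGATTTGAATACGGGACGTGAACAACCGGAATACCAAGTCCTTTTCAT-3'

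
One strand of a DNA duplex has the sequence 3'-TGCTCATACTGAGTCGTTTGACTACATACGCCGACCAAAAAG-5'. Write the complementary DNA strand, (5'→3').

The strand is given 3'→5', so its complement runs 5'→3' in the same left-to-right order: pair each base A↔T, G↔C.

5'-ACGAGTATGACTCAGCAAACTGATGTATGCGGCTGGTTTTTC-3'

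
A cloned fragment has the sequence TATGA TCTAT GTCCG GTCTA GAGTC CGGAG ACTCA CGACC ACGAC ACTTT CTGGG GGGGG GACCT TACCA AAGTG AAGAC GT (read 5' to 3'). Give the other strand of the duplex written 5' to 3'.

5′-ACGTCTTCACTTTGGTAAGGTCCCCCCCCCAGAAAGTGTCGTGGTCGTGAGTCTCCGGACTCTAGACCGGACATAGATCATA-3′

The complement of TATGATCTATGTCCGGTCTAGAGTCCGGAGACTCACGACCACGACACTTTCTGGGGGGGGGACCTTACCAAAGTGAAGACGT is ATACTAGATACAGGCCAGATCTCAGGCCTCTGAGTGCTGGTGCTGTGAAAGACCCCCCCCCTGGAATGGTTTCACTTCTGCA (A↔T, G↔C). DNA strands are antiparallel, so the complementary strand runs 3'→5'; reversing gives the 5'→3' form.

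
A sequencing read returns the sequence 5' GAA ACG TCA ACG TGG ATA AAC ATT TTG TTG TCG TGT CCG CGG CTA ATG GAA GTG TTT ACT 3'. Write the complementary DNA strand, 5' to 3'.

5′-AGTAAACACTTCCATTAGCCGCGGACACGACAACAAAATGTTTATCCACGTTGACGTTTC-3′

The complement of GAAACGTCAACGTGGATAAACATTTTGTTGTCGTGTCCGCGGCTAATGGAAGTGTTTACT is CTTTGCAGTTGCACCTATTTGTAAAACAACAGCACAGGCGCCGATTACCTTCACAAATGA (A↔T, G↔C). DNA strands are antiparallel, so the complementary strand runs 3'→5'; reversing gives the 5'→3' form.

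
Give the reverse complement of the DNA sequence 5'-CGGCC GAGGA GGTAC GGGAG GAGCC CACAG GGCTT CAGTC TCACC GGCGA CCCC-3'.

Complement each base (A↔T, G↔C): GCCGGCTCCTCCATGCCCTCCTCGGGTGTCCCGAAGTCAGAGTGGCCGCTGGGG. Then reverse.

5'-GGGGTCGCCGGTGAGACTGAAGCCCTGTGGGCTCCTCCCGTACCTCCTCGGCCG-3'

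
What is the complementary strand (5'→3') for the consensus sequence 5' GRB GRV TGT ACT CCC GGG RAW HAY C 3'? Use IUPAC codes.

5′-GRTDWTYCCCGGGAGTACABYCVYC-3′

Standard pairs A↔T, G↔C; ambiguity codes pair R↔Y, W↔W, B↔V, H↔D. Complement (CYVCYBACATGAGGGCCCYTWDTRG), then reverse for 5'→3'.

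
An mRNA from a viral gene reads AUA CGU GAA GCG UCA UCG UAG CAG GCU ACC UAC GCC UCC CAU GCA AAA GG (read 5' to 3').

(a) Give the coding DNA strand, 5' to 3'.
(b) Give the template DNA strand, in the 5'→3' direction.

(a) The coding strand matches the mRNA with U→T.
(b) The template strand is the reverse complement of the coding strand.

(a) 5'-ATACGTGAAGCGTCATCGTAGCAGGCTACCTACGCCTCCCATGCAAAAGG-3'
(b) 5'-CCTTTTGCATGGGAGGCGTAGGTAGCCTGCTACGATGACGCTTCACGTAT-3'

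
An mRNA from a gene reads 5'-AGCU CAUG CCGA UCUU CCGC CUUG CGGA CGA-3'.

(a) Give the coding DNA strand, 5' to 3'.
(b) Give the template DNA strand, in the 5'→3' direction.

(a) The coding strand matches the mRNA with U→T.
(b) The template strand is the reverse complement of the coding strand.

(a) 5'-AGCTCATGCCGATCTTCCGCCTTGCGGACGA-3'
(b) 5′-TCGTCCGCAAGGCGGAAGATCGGCATGAGCT-3′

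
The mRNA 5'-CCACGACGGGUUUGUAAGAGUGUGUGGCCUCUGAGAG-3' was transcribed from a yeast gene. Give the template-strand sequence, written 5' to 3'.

5'-CTCTCAGAGGCCACACACTCTTACAAACCCGTCGTGG-3'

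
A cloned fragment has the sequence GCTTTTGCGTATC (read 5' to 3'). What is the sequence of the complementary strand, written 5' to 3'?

5'-GATACGCAAAAGC-3'

Pairing A↔T and G↔C gives CGAAAACGCATAG, running 3'→5'. Reverse for the 5'→3' convention.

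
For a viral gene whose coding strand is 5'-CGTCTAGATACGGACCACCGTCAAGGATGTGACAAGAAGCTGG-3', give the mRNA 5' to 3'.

mRNA has the coding-strand sequence with U in place of T.

5′-CGUCUAGAUACGGACCACCGUCAAGGAUGUGACAAGAAGCUGG-3′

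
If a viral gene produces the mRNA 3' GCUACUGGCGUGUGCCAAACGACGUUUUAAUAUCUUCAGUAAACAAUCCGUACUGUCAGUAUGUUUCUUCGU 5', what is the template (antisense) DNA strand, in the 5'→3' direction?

5'-CGATGACCGCACACGGTTTGCTGCAAAATTATAGAAGTCATTTGTTAGGCATGACAGTCATACAAAGAAGCA-3'

Written 5'→3' the mRNA is UGCUUCUUUGUAUGACUGUCAUGCCUAACAAAUGACUUCUAUAAUUUUGCAGCAAACCGUGUGCGGUCAUCG, so the coding DNA strand is TGCTTCTTTGTATGACTGTCATGCCTAACAAATGACTTCTATAATTTTGCAGCAAACCGTGTGCGGTCATCG. The template is its reverse complement.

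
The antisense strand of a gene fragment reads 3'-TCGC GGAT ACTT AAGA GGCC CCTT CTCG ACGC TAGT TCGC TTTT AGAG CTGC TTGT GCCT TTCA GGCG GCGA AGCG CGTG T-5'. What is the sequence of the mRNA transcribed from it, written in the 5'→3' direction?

5′-AGCGCCUAUGAAUUCUCCGGGGAAGAGCUGCGAUCAAGCGAAAAUCUCGACGAACACGGAAAGUCCGCCGCUUCGCGCACA-3′

Reading the template 3'→5' as shown, RNA polymerase pairs each base (A→U, T→A, G↔C) to build mRNA 5'→3' directly.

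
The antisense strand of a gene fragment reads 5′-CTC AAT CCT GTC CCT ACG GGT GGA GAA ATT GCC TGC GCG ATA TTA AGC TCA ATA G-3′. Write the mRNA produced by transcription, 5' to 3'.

The mRNA has the sequence of the coding strand (reverse complement of the template) with T→U. Reverse complement of CTCAATCCTGTCCCTACGGGTGGAGAAATTGCCTGCGCGATATTAAGCTCAATAG is CTATTGAGCTTAATATCGCGCAGGCAATTTCTCCACCCGTAGGGACAGGATTGAG; then T→U.

5'-CUAUUGAGCUUAAUAUCGCGCAGGCAAUUUCUCCACCCGUAGGGACAGGAUUGAG-3'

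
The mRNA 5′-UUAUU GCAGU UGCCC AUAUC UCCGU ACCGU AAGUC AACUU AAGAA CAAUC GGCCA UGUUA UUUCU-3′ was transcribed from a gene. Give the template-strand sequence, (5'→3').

Replace U with T to get the coding DNA strand: TTATTGCAGTTGCCCATATCTCCGTACCGTAAGTCAACTTAAGAACAATCGGCCATGTTATTTCT. The template strand is its reverse complement (complement AATAACGTCAACGGGTATAGAGGCATGGCATTCAGTTGAATTCTTGTTAGCCGGTACAATAAAGA, then reverse).

5′-AGAAATAACATGGCCGATTGTTCTTAAGTTGACTTACGGTACGGAGATATGGGCAACTGCAATAA-3′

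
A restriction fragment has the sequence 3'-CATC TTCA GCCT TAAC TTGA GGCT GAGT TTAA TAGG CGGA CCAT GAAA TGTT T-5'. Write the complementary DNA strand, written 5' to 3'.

5'-GTAGAAGTCGGAATTGAACTCCGACTCAAATTATCCGCCTGGTACTTTACAAA-3'

The strand is given 3'→5', so its complement runs 5'→3' in the same left-to-right order: pair each base A↔T, G↔C.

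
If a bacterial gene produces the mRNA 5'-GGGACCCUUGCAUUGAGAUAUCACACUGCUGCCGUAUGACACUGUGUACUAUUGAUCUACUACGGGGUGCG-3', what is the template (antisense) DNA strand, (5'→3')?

Replace U with T to get the coding DNA strand: GGGACCCTTGCATTGAGATATCACACTGCTGCCGTATGACACTGTGTACTATTGATCTACTACGGGGTGCG. The template strand is its reverse complement (complement CCCTGGGAACGTAACTCTATAGTGTGACGACGGCATACTGTGACACATGATAACTAGATGATGCCCCACGC, then reverse).

5'-CGCACCCCGTAGTAGATCAATAGTACACAGTGTCATACGGCAGCAGTGTGATATCTCAATGCAAGGGTCCC-3'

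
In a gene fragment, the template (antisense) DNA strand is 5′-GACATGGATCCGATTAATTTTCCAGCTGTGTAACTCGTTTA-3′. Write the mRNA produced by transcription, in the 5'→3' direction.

The mRNA has the sequence of the coding strand (reverse complement of the template) with T→U. Reverse complement of GACATGGATCCGATTAATTTTCCAGCTGTGTAACTCGTTTA is TAAACGAGTTACACAGCTGGAAAATTAATCGGATCCATGTC; then T→U.

5'-UAAACGAGUUACACAGCUGGAAAAUUAAUCGGAUCCAUGUC-3'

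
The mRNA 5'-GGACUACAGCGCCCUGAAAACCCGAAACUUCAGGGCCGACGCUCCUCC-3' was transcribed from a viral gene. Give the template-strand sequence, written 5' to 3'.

Replace U with T to get the coding DNA strand: GGACTACAGCGCCCTGAAAACCCGAAACTTCAGGGCCGACGCTCCTCC. The template strand is its reverse complement (complement CCTGATGTCGCGGGACTTTTGGGCTTTGAAGTCCCGGCTGCGAGGAGG, then reverse).

5'-GGAGGAGCGTCGGCCCTGAAGTTTCGGGTTTTCAGGGCGCTGTAGTCC-3'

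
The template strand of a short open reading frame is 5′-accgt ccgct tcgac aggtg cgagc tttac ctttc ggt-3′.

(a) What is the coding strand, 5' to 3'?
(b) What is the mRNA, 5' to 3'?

(a) The coding strand is the reverse complement of the template: complement TGGCAGGCGAAGCTGTCCACGCTCGAAATGGAAAGCCA, then reverse.
(b) mRNA has the coding-strand sequence with T→U.

(a) 5'-ACCGAAAGGTAAAGCTCGCACCTGTCGAAGCGGACGGT-3'
(b) 5′-ACCGAAAGGUAAAGCUCGCACCUGUCGAAGCGGACGGU-3′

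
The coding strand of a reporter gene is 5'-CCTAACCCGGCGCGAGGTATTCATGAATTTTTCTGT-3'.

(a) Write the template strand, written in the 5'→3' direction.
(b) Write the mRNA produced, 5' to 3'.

(a) 5'-ACAGAAAAATTCATGAATACCTCGCGCCGGGTTAGG-3'
(b) 5′-CCUAACCCGGCGCGAGGUAUUCAUGAAUUUUUCUGU-3′

(a) The template strand is the reverse complement of the coding strand: complement GGATTGGGCCGCGCTCCATAAGTACTTAAAAAGACA, then reverse.
(b) mRNA matches the coding strand with T→U.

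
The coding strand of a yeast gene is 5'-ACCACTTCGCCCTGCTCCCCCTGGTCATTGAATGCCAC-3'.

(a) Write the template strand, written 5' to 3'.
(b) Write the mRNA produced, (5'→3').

(a) 5'-GTGGCATTCAATGACCAGGGGGAGCAGGGCGAAGTGGT-3'
(b) 5′-ACCACUUCGCCCUGCUCCCCCUGGUCAUUGAAUGCCAC-3′

(a) The template strand is the reverse complement of the coding strand: complement TGGTGAAGCGGGACGAGGGGGACCAGTAACTTACGGTG, then reverse.
(b) mRNA matches the coding strand with T→U.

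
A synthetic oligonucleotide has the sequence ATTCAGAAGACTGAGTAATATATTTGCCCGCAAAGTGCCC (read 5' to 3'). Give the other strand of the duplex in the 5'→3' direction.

5'-GGGCACTTTGCGGGCAAATATATTACTCAGTCTTCTGAAT-3'

Pairing A↔T and G↔C gives TAAGTCTTCTGACTCATTATATAAACGGGCGTTTCACGGG, running 3'→5'. Reverse for the 5'→3' convention.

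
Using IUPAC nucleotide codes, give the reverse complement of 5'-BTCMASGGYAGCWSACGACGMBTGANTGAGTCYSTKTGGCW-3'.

5'-WGCCAMASRGACTCANTCAVKCGTCGTSWGCTRCCSTKGAV-3'

Standard pairs A↔T, G↔C; ambiguity codes pair Y↔R, M↔K, W↔W, S↔S, B↔V, N↔N. Complement (VAGKTSCCRTCGWSTGCTGCKVACTNACTCAGRSAMACCGW), then reverse for 5'→3'.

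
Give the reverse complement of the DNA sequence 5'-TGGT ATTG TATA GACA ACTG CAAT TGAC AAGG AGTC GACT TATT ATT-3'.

5'-AATAATAAGTCGACTCCTTGTCAATTGCAGTTGTCTATACAATACCA-3'

Reading the sequence 3'→5' and pairing each base (A↔T, G↔C) gives the reverse complement directly.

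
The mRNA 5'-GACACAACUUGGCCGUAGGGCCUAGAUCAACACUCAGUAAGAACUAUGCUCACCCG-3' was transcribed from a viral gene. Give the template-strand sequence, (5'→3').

5'-CGGGTGAGCATAGTTCTTACTGAGTGTTGATCTAGGCCCTACGGCCAAGTTGTGTC-3'

Replace U with T to get the coding DNA strand: GACACAACTTGGCCGTAGGGCCTAGATCAACACTCAGTAAGAACTATGCTCACCCG. The template strand is its reverse complement (complement CTGTGTTGAACCGGCATCCCGGATCTAGTTGTGAGTCATTCTTGATACGAGTGGGC, then reverse).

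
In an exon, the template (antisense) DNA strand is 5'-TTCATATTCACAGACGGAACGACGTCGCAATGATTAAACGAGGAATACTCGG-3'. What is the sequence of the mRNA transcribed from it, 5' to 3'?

RNA polymerase reads the template 3'→5' and synthesizes mRNA 5'→3' by base-pairing (A→U, T→A, G↔C). The complement of the template is AAGTATAAGTGTCTGCCTTGCTGCAGCGTTACTAATTTGCTCCTTATGAGCC; antiparallel, so 5'→3' the coding strand is CCGAGTATTCCTCGTTTAATCATTGCGACGTCGTTCCGTCTGTGAATATGAA. Replace T with U for the mRNA.

5'-CCGAGUAUUCCUCGUUUAAUCAUUGCGACGUCGUUCCGUCUGUGAAUAUGAA-3'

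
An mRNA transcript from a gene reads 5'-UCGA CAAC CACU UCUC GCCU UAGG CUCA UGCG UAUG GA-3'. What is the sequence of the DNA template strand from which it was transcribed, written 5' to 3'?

5′-TCCATACGCATGAGCCTAAGGCGAGAAGTGGTTGTCGA-3′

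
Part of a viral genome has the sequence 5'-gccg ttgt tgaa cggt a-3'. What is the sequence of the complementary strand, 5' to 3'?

5'-TACCGTTCAACAACGGC-3'

Pairing A↔T and G↔C gives CGGCAACAACTTGCCAT, running 3'→5'. Reverse for the 5'→3' convention.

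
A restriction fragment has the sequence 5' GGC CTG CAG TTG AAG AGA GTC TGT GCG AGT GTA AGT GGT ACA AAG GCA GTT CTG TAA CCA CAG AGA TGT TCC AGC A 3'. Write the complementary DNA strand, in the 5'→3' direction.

The complement of GGCCTGCAGTTGAAGAGAGTCTGTGCGAGTGTAAGTGGTACAAAGGCAGTTCTGTAACCACAGAGATGTTCCAGCA is CCGGACGTCAACTTCTCTCAGACACGCTCACATTCACCATGTTTCCGTCAAGACATTGGTGTCTCTACAAGGTCGT (A↔T, G↔C). DNA strands are antiparallel, so the complementary strand runs 3'→5'; reversing gives the 5'→3' form.

5'-TGCTGGAACATCTCTGTGGTTACAGAACTGCCTTTGTACCACTTACACTCGCACAGACTCTCTTCAACTGCAGGCC-3'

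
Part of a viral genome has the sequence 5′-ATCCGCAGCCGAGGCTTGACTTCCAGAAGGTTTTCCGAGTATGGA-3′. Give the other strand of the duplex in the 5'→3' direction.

Pairing A↔T and G↔C gives TAGGCGTCGGCTCCGAACTGAAGGTCTTCCAAAAGGCTCATACCT, running 3'→5'. Reverse for the 5'→3' convention.

5'-TCCATACTCGGAAAACCTTCTGGAAGTCAAGCCTCGGCTGCGGAT-3'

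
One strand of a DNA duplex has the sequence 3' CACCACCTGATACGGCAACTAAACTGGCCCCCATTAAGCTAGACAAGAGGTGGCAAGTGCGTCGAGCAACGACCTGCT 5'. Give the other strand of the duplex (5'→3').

5'-GTGGTGGACTATGCCGTTGATTTGACCGGGGGTAATTCGATCTGTTCTCCACCGTTCACGCAGCTCGTTGCTGGACGA-3'

The strand is given 3'→5', so its complement runs 5'→3' in the same left-to-right order: pair each base A↔T, G↔C.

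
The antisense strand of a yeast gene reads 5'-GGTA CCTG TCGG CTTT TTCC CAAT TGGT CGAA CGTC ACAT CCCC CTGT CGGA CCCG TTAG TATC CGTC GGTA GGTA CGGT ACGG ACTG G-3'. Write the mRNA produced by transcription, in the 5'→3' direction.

RNA polymerase reads the template 3'→5' and synthesizes mRNA 5'→3' by base-pairing (A→U, T→A, G↔C). The complement of the template is CCATGGACAGCCGAAAAAGGGTTAACCAGCTTGCAGTGTAGGGGGACAGCCTGGGCAATCATAGGCAGCCATCCATGCCATGCCTGACC; antiparallel, so 5'→3' the coding strand is CCAGTCCGTACCGTACCTACCGACGGATACTAACGGGTCCGACAGGGGGATGTGACGTTCGACCAATTGGGAAAAAGCCGACAGGTACC. Replace T with U for the mRNA.

5'-CCAGUCCGUACCGUACCUACCGACGGAUACUAACGGGUCCGACAGGGGGAUGUGACGUUCGACCAAUUGGGAAAAAGCCGACAGGUACC-3'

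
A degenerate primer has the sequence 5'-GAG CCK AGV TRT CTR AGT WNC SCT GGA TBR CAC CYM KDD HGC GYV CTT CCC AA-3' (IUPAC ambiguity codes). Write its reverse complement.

Standard pairs A↔T, G↔C; ambiguity codes pair R↔Y, M↔K, W↔W, S↔S, B↔V, D↔H, N↔N. Complement (CTCGGMTCBAYAGAYTCAWNGSGACCTAVYGTGGRKMHHDCGCRBGAAGGGTT), then reverse for 5'→3'.

5'-TTGGGAAGBRCGCDHHMKRGGTGYVATCCAGSGNWACTYAGAYABCTMGGCTC-3'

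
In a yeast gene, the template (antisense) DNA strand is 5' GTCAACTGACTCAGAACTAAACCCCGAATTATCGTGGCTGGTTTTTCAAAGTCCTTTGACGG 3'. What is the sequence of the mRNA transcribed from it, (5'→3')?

The mRNA has the sequence of the coding strand (reverse complement of the template) with T→U. Reverse complement of GTCAACTGACTCAGAACTAAACCCCGAATTATCGTGGCTGGTTTTTCAAAGTCCTTTGACGG is CCGTCAAAGGACTTTGAAAAACCAGCCACGATAATTCGGGGTTTAGTTCTGAGTCAGTTGAC; then T→U.

5'-CCGUCAAAGGACUUUGAAAAACCAGCCACGAUAAUUCGGGGUUUAGUUCUGAGUCAGUUGAC-3'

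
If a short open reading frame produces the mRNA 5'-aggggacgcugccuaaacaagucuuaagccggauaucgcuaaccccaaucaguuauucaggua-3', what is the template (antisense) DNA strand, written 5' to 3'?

Replace U with T to get the coding DNA strand: AGGGGACGCTGCCTAAACAAGTCTTAAGCCGGATATCGCTAACCCCAATCAGTTATTCAGGTA. The template strand is its reverse complement (complement TCCCCTGCGACGGATTTGTTCAGAATTCGGCCTATAGCGATTGGGGTTAGTCAATAAGTCCAT, then reverse).

5'-TACCTGAATAACTGATTGGGGTTAGCGATATCCGGCTTAAGACTTGTTTAGGCAGCGTCCCCT-3'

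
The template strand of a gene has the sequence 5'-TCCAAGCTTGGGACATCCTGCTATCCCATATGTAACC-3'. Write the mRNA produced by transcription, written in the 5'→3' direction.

RNA polymerase reads the template 3'→5' and synthesizes mRNA 5'→3' by base-pairing (A→U, T→A, G↔C). The complement of the template is AGGTTCGAACCCTGTAGGACGATAGGGTATACATTGG; antiparallel, so 5'→3' the coding strand is GGTTACATATGGGATAGCAGGATGTCCCAAGCTTGGA. Replace T with U for the mRNA.

5'-GGUUACAUAUGGGAUAGCAGGAUGUCCCAAGCUUGGA-3'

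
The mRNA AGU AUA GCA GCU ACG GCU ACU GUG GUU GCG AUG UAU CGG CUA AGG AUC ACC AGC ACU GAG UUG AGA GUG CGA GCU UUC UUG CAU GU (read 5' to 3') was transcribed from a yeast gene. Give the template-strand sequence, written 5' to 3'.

Replace U with T to get the coding DNA strand: AGTATAGCAGCTACGGCTACTGTGGTTGCGATGTATCGGCTAAGGATCACCAGCACTGAGTTGAGAGTGCGAGCTTTCTTGCATGT. The template strand is its reverse complement (complement TCATATCGTCGATGCCGATGACACCAACGCTACATAGCCGATTCCTAGTGGTCGTGACTCAACTCTCACGCTCGAAAGAACGTACA, then reverse).

5'-ACATGCAAGAAAGCTCGCACTCTCAACTCAGTGCTGGTGATCCTTAGCCGATACATCGCAACCACAGTAGCCGTAGCTGCTATACT-3'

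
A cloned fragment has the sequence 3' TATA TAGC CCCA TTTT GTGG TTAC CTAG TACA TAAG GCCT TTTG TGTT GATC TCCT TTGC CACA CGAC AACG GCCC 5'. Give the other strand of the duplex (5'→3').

The strand is given 3'→5', so its complement runs 5'→3' in the same left-to-right order: pair each base A↔T, G↔C.

5'-ATATATCGGGGTAAAACACCAATGGATCATGTATTCCGGAAAACACAACTAGAGGAAACGGTGTGCTGTTGCCGGG-3'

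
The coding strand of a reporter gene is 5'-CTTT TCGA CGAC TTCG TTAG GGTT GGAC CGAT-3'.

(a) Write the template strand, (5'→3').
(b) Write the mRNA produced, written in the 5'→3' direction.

(a) 5'-ATCGGTCCAACCCTAACGAAGTCGTCGAAAAG-3'
(b) 5'-CUUUUCGACGACUUCGUUAGGGUUGGACCGAU-3'

(a) The template strand is the reverse complement of the coding strand: complement GAAAAGCTGCTGAAGCAATCCCAACCTGGCTA, then reverse.
(b) mRNA matches the coding strand with T→U.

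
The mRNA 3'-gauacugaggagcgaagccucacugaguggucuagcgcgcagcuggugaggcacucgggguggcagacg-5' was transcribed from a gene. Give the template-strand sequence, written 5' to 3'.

Written 5'→3' the mRNA is GCAGACGGUGGGGCUCACGGAGUGGUCGACGCGCGAUCUGGUGAGUCACUCCGAAGCGAGGAGUCAUAG, so the coding DNA strand is GCAGACGGTGGGGCTCACGGAGTGGTCGACGCGCGATCTGGTGAGTCACTCCGAAGCGAGGAGTCATAG. The template is its reverse complement.

5′-CTATGACTCCTCGCTTCGGAGTGACTCACCAGATCGCGCGTCGACCACTCCGTGAGCCCCACCGTCTGC-3′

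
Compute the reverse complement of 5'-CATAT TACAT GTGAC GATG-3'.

Complement each base (A↔T, G↔C): GTATAATGTACACTGCTAC. Then reverse.

5'-CATCGTCACATGTAATATG-3'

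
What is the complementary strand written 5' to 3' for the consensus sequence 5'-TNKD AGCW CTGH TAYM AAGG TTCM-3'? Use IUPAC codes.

Standard pairs A↔T, G↔C; ambiguity codes pair Y↔R, M↔K, W↔W, D↔H, N↔N. Complement (ANMHTCGWGACDATRKTTCCAAGK), then reverse for 5'→3'.

5'-KGAACCTTKRTADCAGWGCTHMNA-3'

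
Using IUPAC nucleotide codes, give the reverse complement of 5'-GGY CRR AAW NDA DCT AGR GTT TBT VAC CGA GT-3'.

Standard pairs A↔T, G↔C; ambiguity codes pair R↔Y, W↔W, B↔V, D↔H, N↔N. Complement (CCRGYYTTWNHTHGATCYCAAAVABTGGCTCA), then reverse for 5'→3'.

5'-ACTCGGTBAVAAACYCTAGHTHNWTTYYGRCC-3'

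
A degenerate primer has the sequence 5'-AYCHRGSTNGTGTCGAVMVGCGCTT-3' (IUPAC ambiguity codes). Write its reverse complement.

5'-AAGCGCBKBTCGACACNASCYDGRT-3'

Standard pairs A↔T, G↔C; ambiguity codes pair R↔Y, M↔K, S↔S, H↔D, V↔B, N↔N. Complement (TRGDYCSANCACAGCTBKBCGCGAA), then reverse for 5'→3'.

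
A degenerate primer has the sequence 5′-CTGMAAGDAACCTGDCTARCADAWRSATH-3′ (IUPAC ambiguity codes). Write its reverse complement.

5′-DATSYWTHTGYTAGHCAGGTTHCTTKCAG-3′

Standard pairs A↔T, G↔C; ambiguity codes pair R↔Y, M↔K, W↔W, S↔S, D↔H. Complement (GACKTTCHTTGGACHGATYGTHTWYSTAD), then reverse for 5'→3'.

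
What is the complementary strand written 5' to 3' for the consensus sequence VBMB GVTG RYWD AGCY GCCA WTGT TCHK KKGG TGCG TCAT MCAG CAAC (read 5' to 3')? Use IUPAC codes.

Standard pairs A↔T, G↔C; ambiguity codes pair R↔Y, M↔K, W↔W, B↔V, D↔H. Complement (BVKVCBACYRWHTCGRCGGTWACAAGDMMMCCACGCAGTAKGTCGTTG), then reverse for 5'→3'.

5'-GTTGCTGKATGACGCACCMMMDGAACAWTGGCRGCTHWRYCABCVKVB-3'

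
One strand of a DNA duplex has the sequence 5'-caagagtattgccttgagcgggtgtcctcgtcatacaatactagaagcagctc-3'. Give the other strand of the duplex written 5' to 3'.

The complement of CAAGAGTATTGCCTTGAGCGGGTGTCCTCGTCATACAATACTAGAAGCAGCTC is GTTCTCATAACGGAACTCGCCCACAGGAGCAGTATGTTATGATCTTCGTCGAG (A↔T, G↔C). DNA strands are antiparallel, so the complementary strand runs 3'→5'; reversing gives the 5'→3' form.

5′-GAGCTGCTTCTAGTATTGTATGACGAGGACACCCGCTCAAGGCAATACTCTTG-3′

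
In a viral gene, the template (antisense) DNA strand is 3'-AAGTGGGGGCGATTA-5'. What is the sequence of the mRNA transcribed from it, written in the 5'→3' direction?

5'-UUCACCCCCGCUAAU-3'

Reading the template 3'→5' as shown, RNA polymerase pairs each base (A→U, T→A, G↔C) to build mRNA 5'→3' directly.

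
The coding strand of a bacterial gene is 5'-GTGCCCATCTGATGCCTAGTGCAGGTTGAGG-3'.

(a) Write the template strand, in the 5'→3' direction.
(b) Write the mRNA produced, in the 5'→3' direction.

(a) 5'-CCTCAACCTGCACTAGGCATCAGATGGGCAC-3'
(b) 5'-GUGCCCAUCUGAUGCCUAGUGCAGGUUGAGG-3'

(a) The template strand is the reverse complement of the coding strand: complement CACGGGTAGACTACGGATCACGTCCAACTCC, then reverse.
(b) mRNA matches the coding strand with T→U.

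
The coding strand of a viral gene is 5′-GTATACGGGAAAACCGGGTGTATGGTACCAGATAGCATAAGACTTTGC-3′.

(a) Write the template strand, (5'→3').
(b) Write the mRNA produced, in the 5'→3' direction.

(a) The template strand is the reverse complement of the coding strand: complement CATATGCCCTTTTGGCCCACATACCATGGTCTATCGTATTCTGAAACG, then reverse.
(b) mRNA matches the coding strand with T→U.

(a) 5′-GCAAAGTCTTATGCTATCTGGTACCATACACCCGGTTTTCCCGTATAC-3′
(b) 5′-GUAUACGGGAAAACCGGGUGUAUGGUACCAGAUAGCAUAAGACUUUGC-3′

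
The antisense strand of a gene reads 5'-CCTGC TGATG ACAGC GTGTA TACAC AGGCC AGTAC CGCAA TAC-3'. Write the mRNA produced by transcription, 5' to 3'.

The mRNA has the sequence of the coding strand (reverse complement of the template) with T→U. Reverse complement of CCTGCTGATGACAGCGTGTATACACAGGCCAGTACCGCAATAC is GTATTGCGGTACTGGCCTGTGTATACACGCTGTCATCAGCAGG; then T→U.

5'-GUAUUGCGGUACUGGCCUGUGUAUACACGCUGUCAUCAGCAGG-3'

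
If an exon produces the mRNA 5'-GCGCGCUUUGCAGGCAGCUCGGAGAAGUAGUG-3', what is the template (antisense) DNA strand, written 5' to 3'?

Replace U with T to get the coding DNA strand: GCGCGCTTTGCAGGCAGCTCGGAGAAGTAGTG. The template strand is its reverse complement (complement CGCGCGAAACGTCCGTCGAGCCTCTTCATCAC, then reverse).

5'-CACTACTTCTCCGAGCTGCCTGCAAAGCGCGC-3'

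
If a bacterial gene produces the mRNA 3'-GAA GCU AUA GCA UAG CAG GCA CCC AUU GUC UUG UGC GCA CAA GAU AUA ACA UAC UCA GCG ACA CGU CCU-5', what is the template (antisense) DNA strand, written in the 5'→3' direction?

5'-CTTCGATATCGTATCGTCCGTGGGTAACAGAACACGCGTGTTCTATATTGTATGAGTCGCTGTGCAGGA-3'

Written 5'→3' the mRNA is UCCUGCACAGCGACUCAUACAAUAUAGAACACGCGUGUUCUGUUACCCACGGACGAUACGAUAUCGAAG, so the coding DNA strand is TCCTGCACAGCGACTCATACAATATAGAACACGCGTGTTCTGTTACCCACGGACGATACGATATCGAAG. The template is its reverse complement.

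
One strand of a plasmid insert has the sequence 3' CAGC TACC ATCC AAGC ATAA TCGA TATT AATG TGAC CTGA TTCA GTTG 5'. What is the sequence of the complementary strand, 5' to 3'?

The strand is given 3'→5', so its complement runs 5'→3' in the same left-to-right order: pair each base A↔T, G↔C.

5'-GTCGATGGTAGGTTCGTATTAGCTATAATTACACTGGACTAAGTCAAC-3'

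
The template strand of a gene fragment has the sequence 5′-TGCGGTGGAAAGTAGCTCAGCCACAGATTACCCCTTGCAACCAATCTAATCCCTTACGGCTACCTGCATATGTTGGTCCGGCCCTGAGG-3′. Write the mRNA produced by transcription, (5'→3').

RNA polymerase reads the template 3'→5' and synthesizes mRNA 5'→3' by base-pairing (A→U, T→A, G↔C). The complement of the template is ACGCCACCTTTCATCGAGTCGGTGTCTAATGGGGAACGTTGGTTAGATTAGGGAATGCCGATGGACGTATACAACCAGGCCGGGACTCC; antiparallel, so 5'→3' the coding strand is CCTCAGGGCCGGACCAACATATGCAGGTAGCCGTAAGGGATTAGATTGGTTGCAAGGGGTAATCTGTGGCTGAGCTACTTTCCACCGCA. Replace T with U for the mRNA.

5'-CCUCAGGGCCGGACCAACAUAUGCAGGUAGCCGUAAGGGAUUAGAUUGGUUGCAAGGGGUAAUCUGUGGCUGAGCUACUUUCCACCGCA-3'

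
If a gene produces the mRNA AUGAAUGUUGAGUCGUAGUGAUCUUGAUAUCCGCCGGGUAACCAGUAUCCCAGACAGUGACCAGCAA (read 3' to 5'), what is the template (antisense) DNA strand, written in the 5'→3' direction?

Written 5'→3' the mRNA is AACGACCAGUGACAGACCCUAUGACCAAUGGGCCGCCUAUAGUUCUAGUGAUGCUGAGUUGUAAGUA, so the coding DNA strand is AACGACCAGTGACAGACCCTATGACCAATGGGCCGCCTATAGTTCTAGTGATGCTGAGTTGTAAGTA. The template is its reverse complement.

5'-TACTTACAACTCAGCATCACTAGAACTATAGGCGGCCCATTGGTCATAGGGTCTGTCACTGGTCGTT-3'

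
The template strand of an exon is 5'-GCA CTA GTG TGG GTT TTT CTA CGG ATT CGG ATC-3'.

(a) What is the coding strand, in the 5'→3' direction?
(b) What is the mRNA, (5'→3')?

(a) 5'-GATCCGAATCCGTAGAAAAACCCACACTAGTGC-3'
(b) 5'-GAUCCGAAUCCGUAGAAAAACCCACACUAGUGC-3'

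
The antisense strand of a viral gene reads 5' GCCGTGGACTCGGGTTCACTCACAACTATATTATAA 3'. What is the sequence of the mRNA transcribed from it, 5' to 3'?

The mRNA has the sequence of the coding strand (reverse complement of the template) with T→U. Reverse complement of GCCGTGGACTCGGGTTCACTCACAACTATATTATAA is TTATAATATAGTTGTGAGTGAACCCGAGTCCACGGC; then T→U.

5'-UUAUAAUAUAGUUGUGAGUGAACCCGAGUCCACGGC-3'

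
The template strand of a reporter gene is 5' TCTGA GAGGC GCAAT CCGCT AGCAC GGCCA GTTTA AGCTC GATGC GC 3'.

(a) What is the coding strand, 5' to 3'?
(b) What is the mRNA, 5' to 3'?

(a) 5'-GCGCATCGAGCTTAAACTGGCCGTGCTAGCGGATTGCGCCTCTCAGA-3'
(b) 5′-GCGCAUCGAGCUUAAACUGGCCGUGCUAGCGGAUUGCGCCUCUCAGA-3′

(a) The coding strand is the reverse complement of the template: complement AGACTCTCCGCGTTAGGCGATCGTGCCGGTCAAATTCGAGCTACGCG, then reverse.
(b) mRNA has the coding-strand sequence with T→U.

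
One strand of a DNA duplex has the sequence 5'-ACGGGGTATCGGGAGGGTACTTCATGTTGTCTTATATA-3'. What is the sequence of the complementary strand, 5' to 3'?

5′-TATATAAGACAACATGAAGTACCCTCCCGATACCCCGT-3′

The complement of ACGGGGTATCGGGAGGGTACTTCATGTTGTCTTATATA is TGCCCCATAGCCCTCCCATGAAGTACAACAGAATATAT (A↔T, G↔C). DNA strands are antiparallel, so the complementary strand runs 3'→5'; reversing gives the 5'→3' form.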